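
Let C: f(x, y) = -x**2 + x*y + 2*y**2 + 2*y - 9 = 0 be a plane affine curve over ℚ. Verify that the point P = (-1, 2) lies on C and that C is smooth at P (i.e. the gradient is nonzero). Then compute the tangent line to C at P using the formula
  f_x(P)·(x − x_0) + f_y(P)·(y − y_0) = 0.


Tangent line at P: 4*x + 9*y - 14 = 0.

Step 1: f(-1, 2) = 0, so P lies on C.
Step 2: partial derivatives
  f_x(x, y) = -2*x + y, f_y(x, y) = x + 4*y + 2.
  f_x(P) = 4, f_y(P) = 9 (gradient nonzero, so P is smooth).
Step 3: tangent line at P: 4·(x − -1) + 9·(y − 2) = 0.
Expanding: 4*x + 9*y - 14 = 0.


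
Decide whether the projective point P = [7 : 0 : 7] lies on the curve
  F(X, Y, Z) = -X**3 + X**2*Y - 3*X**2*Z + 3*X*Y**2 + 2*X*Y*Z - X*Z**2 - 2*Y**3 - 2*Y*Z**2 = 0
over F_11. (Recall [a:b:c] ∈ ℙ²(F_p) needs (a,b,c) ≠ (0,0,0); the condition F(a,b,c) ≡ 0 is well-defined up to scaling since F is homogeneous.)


F(7,0,7) ≡ 1 (mod 11); P is NOT on the curve.

Evaluate F(7, 0, 7) term-by-term (mod 11).
  -X**3 ↦ -1·343·1·1 = -343
  X**2*Y ↦ 1·49·0·1 = 0
  -3*X**2*Z ↦ -3·49·1·7 = -1029
  3*X*Y**2 ↦ 3·7·0·1 = 0
  2*X*Y*Z ↦ 2·7·0·7 = 0
  -X*Z**2 ↦ -1·7·1·49 = -343
  -2*Y**3 ↦ -2·1·0·1 = 0
  -2*Y*Z**2 ↦ -2·1·0·49 = 0
Sum: F(7, 0, 7) = (-343) + (0) + (-1029) + (0) + (0) + (-343) + (0) + (0) = -1715.
Reducing mod 11: -1715 ≡ 1 (mod 11).
Since F(a, b, c) ≡ 1 ≠ 0 (mod 11), P does NOT lie on the curve.


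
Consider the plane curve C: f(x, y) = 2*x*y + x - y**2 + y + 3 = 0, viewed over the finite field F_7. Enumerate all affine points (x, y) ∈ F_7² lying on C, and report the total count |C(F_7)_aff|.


Affine F_7-points: {(1, 4), (1, 6), (4, 0), (4, 2), (6, 1), (6, 5)}; count = 6.

For each of the 49 pairs (x, y) ∈ F_7², evaluate f(x, y) mod 7. Record the zeros.
  x = 0: [0↦3, 1↦3, 2↦1, 3↦4, 4↦5, 5↦4, 6↦1]  zeros at y ∈ ∅
  x = 1: [0↦4, 1↦6, 2↦6, 3↦4, 4↦0, 5↦1, 6↦0]  zeros at y ∈ {4, 6}
  x = 2: [0↦5, 1↦2, 2↦4, 3↦4, 4↦2, 5↦5, 6↦6]  zeros at y ∈ ∅
  x = 3: [0↦6, 1↦5, 2↦2, 3↦4, 4↦4, 5↦2, 6↦5]  zeros at y ∈ ∅
  x = 4: [0↦0, 1↦1, 2↦0, 3↦4, 4↦6, 5↦6, 6↦4]  zeros at y ∈ {0, 2}
  x = 5: [0↦1, 1↦4, 2↦5, 3↦4, 4↦1, 5↦3, 6↦3]  zeros at y ∈ ∅
  x = 6: [0↦2, 1↦0, 2↦3, 3↦4, 4↦3, 5↦0, 6↦2]  zeros at y ∈ {1, 5}
Collecting zeros: affine points = {(1, 4), (1, 6), (4, 0), (4, 2), (6, 1), (6, 5)}.
Total count |C(F_7)_aff| = 6.


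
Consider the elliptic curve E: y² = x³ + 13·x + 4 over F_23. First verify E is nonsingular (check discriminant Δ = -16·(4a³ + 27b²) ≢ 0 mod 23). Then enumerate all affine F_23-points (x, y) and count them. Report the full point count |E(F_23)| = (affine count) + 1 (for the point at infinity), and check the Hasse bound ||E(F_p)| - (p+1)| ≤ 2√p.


Affine points = {(0, 2), (0, 21), (1, 8), (1, 15), (3, 1), (3, 22), (7, 1), (7, 22), (11, 11), (11, 12), (12, 5), (12, 18), (13, 1), (13, 22), (14, 3), (14, 20), (15, 3), (15, 20), (17, 3), (17, 20), (19, 7), (19, 16), (21, 4), (21, 19), (22, 6), (22, 17)}; affine count = 26; |E(F_23)| = 27.

Discriminant check: Δ ∝ 4a³ + 27b² = 4·13³ + 27·4² = 4·2197 + 27·16 ≡ 20 (mod 23). Nonzero ⇒ E is nonsingular.
For each x ∈ F_23, compute rhs = x³ + 13·x + 4 mod 23, then count y ∈ F_23 with y² ≡ rhs.
  x = 0: rhs = 4, matching y values: 2, 21 (2 points).
  x = 1: rhs = 18, matching y values: 8, 15 (2 points).
  x = 2: rhs = 15, matching y values: none (0 points).
  x = 3: rhs = 1, matching y values: 1, 22 (2 points).
  x = 4: rhs = 5, matching y values: none (0 points).
  x = 5: rhs = 10, matching y values: none (0 points).
  x = 6: rhs = 22, matching y values: none (0 points).
  x = 7: rhs = 1, matching y values: 1, 22 (2 points).
  x = 8: rhs = 22, matching y values: none (0 points).
  x = 9: rhs = 22, matching y values: none (0 points).
  x = 10: rhs = 7, matching y values: none (0 points).
  x = 11: rhs = 6, matching y values: 11, 12 (2 points).
  x = 12: rhs = 2, matching y values: 5, 18 (2 points).
  x = 13: rhs = 1, matching y values: 1, 22 (2 points).
  x = 14: rhs = 9, matching y values: 3, 20 (2 points).
  x = 15: rhs = 9, matching y values: 3, 20 (2 points).
  x = 16: rhs = 7, matching y values: none (0 points).
  x = 17: rhs = 9, matching y values: 3, 20 (2 points).
  x = 18: rhs = 21, matching y values: none (0 points).
  x = 19: rhs = 3, matching y values: 7, 16 (2 points).
  x = 20: rhs = 7, matching y values: none (0 points).
  x = 21: rhs = 16, matching y values: 4, 19 (2 points).
  x = 22: rhs = 13, matching y values: 6, 17 (2 points).
Total affine count: 26.
Full point count |E(F_23)| = 26 + 1 = 27.
Hasse bound: |27 − (23+1)| = |3| = 3 ≤ 2√23 ≈ 9.5917 ✓.


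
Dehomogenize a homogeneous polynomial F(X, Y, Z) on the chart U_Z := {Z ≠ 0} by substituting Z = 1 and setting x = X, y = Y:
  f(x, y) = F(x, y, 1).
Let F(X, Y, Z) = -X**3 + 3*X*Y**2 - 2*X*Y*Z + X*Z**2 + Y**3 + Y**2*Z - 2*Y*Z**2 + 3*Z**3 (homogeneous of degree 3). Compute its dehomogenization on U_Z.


f(x, y) = -x**3 + 3*x*y**2 - 2*x*y + x + y**3 + y**2 - 2*y + 3

On U_Z we set Z = 1. Each monomial c·X^i·Y^j·Z^k in F becomes c·x^i·y^j·1^k = c·x^i·y^j.
Substituting Z = 1: F(X, Y, 1) = -x**3 + 3*x*y**2 - 2*x*y + x + y**3 + y**2 - 2*y + 3.
Note: deg(f) ≤ deg(F) = 3; strict inequality happens when F is divisible by Z (lost terms).


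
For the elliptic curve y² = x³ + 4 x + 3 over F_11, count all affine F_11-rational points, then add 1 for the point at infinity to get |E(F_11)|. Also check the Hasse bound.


Affine points = {(0, 5), (0, 6), (3, 3), (3, 8), (5, 4), (5, 7), (6, 1), (6, 10), (7, 0), (9, 3), (9, 8), (10, 3), (10, 8)}; affine count = 13; |E(F_11)| = 14.

Discriminant check: Δ ∝ 4a³ + 27b² = 4·4³ + 27·3² = 4·64 + 27·9 ≡ 4 (mod 11). Nonzero ⇒ E is nonsingular.
For each x ∈ F_11, compute rhs = x³ + 4·x + 3 mod 11, then count y ∈ F_11 with y² ≡ rhs.
  x = 0: rhs = 3, matching y values: 5, 6 (2 points).
  x = 1: rhs = 8, matching y values: none (0 points).
  x = 2: rhs = 8, matching y values: none (0 points).
  x = 3: rhs = 9, matching y values: 3, 8 (2 points).
  x = 4: rhs = 6, matching y values: none (0 points).
  x = 5: rhs = 5, matching y values: 4, 7 (2 points).
  x = 6: rhs = 1, matching y values: 1, 10 (2 points).
  x = 7: rhs = 0, matching y values: 0 (1 points).
  x = 8: rhs = 8, matching y values: none (0 points).
  x = 9: rhs = 9, matching y values: 3, 8 (2 points).
  x = 10: rhs = 9, matching y values: 3, 8 (2 points).
Total affine count: 13.
Full point count |E(F_11)| = 13 + 1 = 14.
Hasse bound: |14 − (11+1)| = |2| = 2 ≤ 2√11 ≈ 6.6332 ✓.


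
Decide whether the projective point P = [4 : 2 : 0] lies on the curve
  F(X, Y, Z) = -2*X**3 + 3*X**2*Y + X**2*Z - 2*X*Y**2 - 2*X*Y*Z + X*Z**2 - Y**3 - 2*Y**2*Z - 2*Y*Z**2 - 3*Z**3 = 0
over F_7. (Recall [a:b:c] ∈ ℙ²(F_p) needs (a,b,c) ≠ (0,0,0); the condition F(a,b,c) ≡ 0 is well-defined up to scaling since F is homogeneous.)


F(4,2,0) ≡ 5 (mod 7); P is NOT on the curve.

Evaluate F(4, 2, 0) term-by-term (mod 7).
  -2*X**3 ↦ -2·64·1·1 = -128
  3*X**2*Y ↦ 3·16·2·1 = 96
  X**2*Z ↦ 1·16·1·0 = 0
  -2*X*Y**2 ↦ -2·4·4·1 = -32
  -2*X*Y*Z ↦ -2·4·2·0 = 0
  X*Z**2 ↦ 1·4·1·0 = 0
  -Y**3 ↦ -1·1·8·1 = -8
  -2*Y**2*Z ↦ -2·1·4·0 = 0
  -2*Y*Z**2 ↦ -2·1·2·0 = 0
  -3*Z**3 ↦ -3·1·1·0 = 0
Sum: F(4, 2, 0) = (-128) + (96) + (0) + (-32) + (0) + (0) + (-8) + (0) + (0) + (0) = -72.
Reducing mod 7: -72 ≡ 5 (mod 7).
Since F(a, b, c) ≡ 5 ≠ 0 (mod 7), P does NOT lie on the curve.


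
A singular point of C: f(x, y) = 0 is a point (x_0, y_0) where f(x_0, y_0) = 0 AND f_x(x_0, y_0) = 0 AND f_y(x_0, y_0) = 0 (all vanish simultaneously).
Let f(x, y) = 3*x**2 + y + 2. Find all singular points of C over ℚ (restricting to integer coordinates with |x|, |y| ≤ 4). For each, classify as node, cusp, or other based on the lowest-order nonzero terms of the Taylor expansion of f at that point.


No singular points in the scanned grid; C is smooth there.

Compute partial derivatives:
  f_x = 6*x.
  f_y = 1.
f_y = 1 is a nonzero constant, so f_y never vanishes: no point (x, y) can satisfy f = f_x = f_y = 0. In particular no (x, y) ∈ {−4, ..., 4}² is singular; the curve is smooth.


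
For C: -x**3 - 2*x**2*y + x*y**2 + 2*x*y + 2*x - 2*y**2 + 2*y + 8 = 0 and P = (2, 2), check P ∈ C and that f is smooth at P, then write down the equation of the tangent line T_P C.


Tangent line at P: -18*x - 2*y + 40 = 0.

Step 1: f(2, 2) = 0, so P lies on C.
Step 2: partial derivatives
  f_x(x, y) = -3*x**2 - 4*x*y + y**2 + 2*y + 2, f_y(x, y) = -2*x**2 + 2*x*y + 2*x - 4*y + 2.
  f_x(P) = -18, f_y(P) = -2 (gradient nonzero, so P is smooth).
Step 3: tangent line at P: -18·(x − 2) + -2·(y − 2) = 0.
Expanding: -18*x - 2*y + 40 = 0.


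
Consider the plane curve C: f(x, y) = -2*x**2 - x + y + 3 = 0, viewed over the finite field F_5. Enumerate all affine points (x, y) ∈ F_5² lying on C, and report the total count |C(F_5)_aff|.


Affine F_5-points: {(0, 2), (1, 0), (2, 2), (3, 3), (4, 3)}; count = 5.

For each of the 25 pairs (x, y) ∈ F_5², evaluate f(x, y) mod 5. Record the zeros.
  x = 0: [0↦3, 1↦4, 2↦0, 3↦1, 4↦2]  zeros at y ∈ {2}
  x = 1: [0↦0, 1↦1, 2↦2, 3↦3, 4↦4]  zeros at y ∈ {0}
  x = 2: [0↦3, 1↦4, 2↦0, 3↦1, 4↦2]  zeros at y ∈ {2}
  x = 3: [0↦2, 1↦3, 2↦4, 3↦0, 4↦1]  zeros at y ∈ {3}
  x = 4: [0↦2, 1↦3, 2↦4, 3↦0, 4↦1]  zeros at y ∈ {3}
Collecting zeros: affine points = {(0, 2), (1, 0), (2, 2), (3, 3), (4, 3)}.
Total count |C(F_5)_aff| = 5.


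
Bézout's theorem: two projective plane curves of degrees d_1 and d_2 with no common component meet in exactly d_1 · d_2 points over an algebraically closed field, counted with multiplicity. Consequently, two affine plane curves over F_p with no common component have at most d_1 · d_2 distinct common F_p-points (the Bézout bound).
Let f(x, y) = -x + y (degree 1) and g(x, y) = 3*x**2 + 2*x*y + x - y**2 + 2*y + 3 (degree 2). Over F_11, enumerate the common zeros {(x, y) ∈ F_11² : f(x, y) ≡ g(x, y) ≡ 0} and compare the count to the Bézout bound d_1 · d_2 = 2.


Common zeros: {(6, 6), (7, 7)}; count = 2; Bézout bound = 2.

deg(f) = 1, deg(g) = 2, so Bézout bound = 2.
Scan x ∈ F_11. For each x, list the y ∈ F_11 with f(x, y) ≡ 0 and those with g(x, y) ≡ 0 (mod 11); the common zeros in that column are the intersection.
  x = 0: f ≡ 0 at y ∈ {0}; g ≡ 0 at y ∈ {3, 10}; common: ∅.
  x = 1: f ≡ 0 at y ∈ {1}; g ≡ 0 at y ∈ {2}; common: ∅.
  x = 2: f ≡ 0 at y ∈ {2}; g ≡ 0 at y ∈ {1, 5}; common: ∅.
  x = 3: f ≡ 0 at y ∈ {3}; g ≡ 0 at y ∈ {0, 8}; common: ∅.
  x = 4: f ≡ 0 at y ∈ {4}; g ≡ 0 at y ∈ {0, 10}; common: ∅.
  x = 5: f ≡ 0 at y ∈ {5}; g ≡ 0 at y ∈ {3, 9}; common: ∅.
  x = 6: f ≡ 0 at y ∈ {6}; g ≡ 0 at y ∈ {6, 8}; common: {6}.
  x = 7: f ≡ 0 at y ∈ {7}; g ≡ 0 at y ∈ {7, 9}; common: {7}.
  x = 8: f ≡ 0 at y ∈ {8}; g ≡ 0 at y ∈ {1, 6}; common: ∅.
  x = 9: f ≡ 0 at y ∈ {9}; g ≡ 0 at y ∈ {4, 5}; common: ∅.
  x = 10: f ≡ 0 at y ∈ {10}; g ≡ 0 at y ∈ {4, 7}; common: ∅.
Collecting: common zeros = {(6, 6), (7, 7)}, so the count is 2.
Comparison with the Bézout bound: 2 ≤ 2 = deg(f)·deg(g), as expected for curves with no common component (the bound is attained).


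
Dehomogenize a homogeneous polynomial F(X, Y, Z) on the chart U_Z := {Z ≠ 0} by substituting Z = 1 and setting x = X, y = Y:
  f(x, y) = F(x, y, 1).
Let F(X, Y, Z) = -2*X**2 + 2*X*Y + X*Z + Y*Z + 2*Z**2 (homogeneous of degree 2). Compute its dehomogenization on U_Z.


f(x, y) = -2*x**2 + 2*x*y + x + y + 2

On U_Z we set Z = 1. Each monomial c·X^i·Y^j·Z^k in F becomes c·x^i·y^j·1^k = c·x^i·y^j.
Substituting Z = 1: F(X, Y, 1) = -2*x**2 + 2*x*y + x + y + 2.
Note: deg(f) ≤ deg(F) = 2; strict inequality happens when F is divisible by Z (lost terms).


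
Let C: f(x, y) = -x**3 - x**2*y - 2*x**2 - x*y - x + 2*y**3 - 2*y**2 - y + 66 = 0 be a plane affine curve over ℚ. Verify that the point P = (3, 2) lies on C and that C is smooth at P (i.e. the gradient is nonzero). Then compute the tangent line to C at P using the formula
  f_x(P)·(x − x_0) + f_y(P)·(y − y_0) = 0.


Tangent line at P: -54*x + 3*y + 156 = 0.

Step 1: f(3, 2) = 0, so P lies on C.
Step 2: partial derivatives
  f_x(x, y) = -3*x**2 - 2*x*y - 4*x - y - 1, f_y(x, y) = -x**2 - x + 6*y**2 - 4*y - 1.
  f_x(P) = -54, f_y(P) = 3 (gradient nonzero, so P is smooth).
Step 3: tangent line at P: -54·(x − 3) + 3·(y − 2) = 0.
Expanding: -54*x + 3*y + 156 = 0.


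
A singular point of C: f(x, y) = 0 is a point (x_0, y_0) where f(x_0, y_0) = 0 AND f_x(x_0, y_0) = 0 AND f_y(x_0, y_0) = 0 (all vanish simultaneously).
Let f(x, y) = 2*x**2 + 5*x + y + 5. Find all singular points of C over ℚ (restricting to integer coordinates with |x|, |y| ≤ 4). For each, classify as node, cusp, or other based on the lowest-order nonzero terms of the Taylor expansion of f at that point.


No singular points in the scanned grid; C is smooth there.

Compute partial derivatives:
  f_x = 4*x + 5.
  f_y = 1.
f_y = 1 is a nonzero constant, so f_y never vanishes: no point (x, y) can satisfy f = f_x = f_y = 0. In particular no (x, y) ∈ {−4, ..., 4}² is singular; the curve is smooth.


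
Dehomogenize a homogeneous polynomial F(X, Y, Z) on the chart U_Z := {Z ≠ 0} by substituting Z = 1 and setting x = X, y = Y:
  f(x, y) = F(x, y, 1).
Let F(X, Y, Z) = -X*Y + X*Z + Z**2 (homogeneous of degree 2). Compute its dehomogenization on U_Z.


f(x, y) = -x*y + x + 1

On U_Z we set Z = 1. Each monomial c·X^i·Y^j·Z^k in F becomes c·x^i·y^j·1^k = c·x^i·y^j.
Substituting Z = 1: F(X, Y, 1) = -x*y + x + 1.
Note: deg(f) ≤ deg(F) = 2; strict inequality happens when F is divisible by Z (lost terms).


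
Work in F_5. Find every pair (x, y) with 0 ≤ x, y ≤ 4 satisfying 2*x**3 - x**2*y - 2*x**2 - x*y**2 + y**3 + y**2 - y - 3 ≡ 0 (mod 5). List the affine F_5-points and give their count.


Affine F_5-points: {(0, 3), (2, 0), (2, 1), (3, 4), (4, 2)}; count = 5.

For each of the 25 pairs (x, y) ∈ F_5², evaluate f(x, y) mod 5. Record the zeros.
  x = 0: [0↦2, 1↦3, 2↦2, 3↦0, 4↦3]  zeros at y ∈ {3}
  x = 1: [0↦2, 1↦1, 2↦1, 3↦3, 4↦3]  zeros at y ∈ ∅
  x = 2: [0↦0, 1↦0, 2↦4, 3↦3, 4↦3]  zeros at y ∈ {0, 1}
  x = 3: [0↦3, 1↦2, 2↦3, 3↦2, 4↦0]  zeros at y ∈ {4}
  x = 4: [0↦3, 1↦4, 2↦0, 3↦2, 4↦1]  zeros at y ∈ {2}
Collecting zeros: affine points = {(0, 3), (2, 0), (2, 1), (3, 4), (4, 2)}.
Total count |C(F_5)_aff| = 5.


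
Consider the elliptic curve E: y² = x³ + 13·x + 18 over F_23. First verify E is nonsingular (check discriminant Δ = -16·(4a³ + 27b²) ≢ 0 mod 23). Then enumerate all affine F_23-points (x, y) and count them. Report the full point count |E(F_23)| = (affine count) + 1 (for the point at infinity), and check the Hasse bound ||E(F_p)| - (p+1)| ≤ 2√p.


Affine points = {(0, 8), (0, 15), (1, 3), (1, 20), (2, 11), (2, 12), (5, 1), (5, 22), (6, 6), (6, 17), (8, 6), (8, 17), (9, 6), (9, 17), (12, 4), (12, 19), (14, 0), (15, 0), (17, 0), (18, 9), (18, 14), (22, 2), (22, 21)}; affine count = 23; |E(F_23)| = 24.

Discriminant check: Δ ∝ 4a³ + 27b² = 4·13³ + 27·18² = 4·2197 + 27·324 ≡ 10 (mod 23). Nonzero ⇒ E is nonsingular.
For each x ∈ F_23, compute rhs = x³ + 13·x + 18 mod 23, then count y ∈ F_23 with y² ≡ rhs.
  x = 0: rhs = 18, matching y values: 8, 15 (2 points).
  x = 1: rhs = 9, matching y values: 3, 20 (2 points).
  x = 2: rhs = 6, matching y values: 11, 12 (2 points).
  x = 3: rhs = 15, matching y values: none (0 points).
  x = 4: rhs = 19, matching y values: none (0 points).
  x = 5: rhs = 1, matching y values: 1, 22 (2 points).
  x = 6: rhs = 13, matching y values: 6, 17 (2 points).
  x = 7: rhs = 15, matching y values: none (0 points).
  x = 8: rhs = 13, matching y values: 6, 17 (2 points).
  x = 9: rhs = 13, matching y values: 6, 17 (2 points).
  x = 10: rhs = 21, matching y values: none (0 points).
  x = 11: rhs = 20, matching y values: none (0 points).
  x = 12: rhs = 16, matching y values: 4, 19 (2 points).
  x = 13: rhs = 15, matching y values: none (0 points).
  x = 14: rhs = 0, matching y values: 0 (1 points).
  x = 15: rhs = 0, matching y values: 0 (1 points).
  x = 16: rhs = 21, matching y values: none (0 points).
  x = 17: rhs = 0, matching y values: 0 (1 points).
  x = 18: rhs = 12, matching y values: 9, 14 (2 points).
  x = 19: rhs = 17, matching y values: none (0 points).
  x = 20: rhs = 21, matching y values: none (0 points).
  x = 21: rhs = 7, matching y values: none (0 points).
  x = 22: rhs = 4, matching y values: 2, 21 (2 points).
Total affine count: 23.
Full point count |E(F_23)| = 23 + 1 = 24.
Hasse bound: |24 − (23+1)| = |0| = 0 ≤ 2√23 ≈ 9.5917 ✓.


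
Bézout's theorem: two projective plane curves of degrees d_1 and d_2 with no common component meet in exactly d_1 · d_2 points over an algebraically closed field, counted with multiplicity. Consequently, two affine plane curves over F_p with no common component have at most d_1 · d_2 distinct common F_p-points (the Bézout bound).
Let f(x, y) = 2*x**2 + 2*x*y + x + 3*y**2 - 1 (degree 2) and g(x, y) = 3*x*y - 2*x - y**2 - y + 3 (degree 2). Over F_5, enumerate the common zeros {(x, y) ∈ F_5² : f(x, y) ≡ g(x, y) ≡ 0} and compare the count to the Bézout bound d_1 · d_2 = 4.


Common zeros: {(4, 0)}; count = 1; Bézout bound = 4.

deg(f) = 2, deg(g) = 2, so Bézout bound = 4.
Scan x ∈ F_5. For each x, list the y ∈ F_5 with f(x, y) ≡ 0 and those with g(x, y) ≡ 0 (mod 5); the common zeros in that column are the intersection.
  x = 0: f ≡ 0 at y ∈ ∅; g ≡ 0 at y ∈ ∅; common: ∅.
  x = 1: f ≡ 0 at y ∈ {3}; g ≡ 0 at y ∈ ∅; common: ∅.
  x = 2: f ≡ 0 at y ∈ ∅; g ≡ 0 at y ∈ {2, 3}; common: ∅.
  x = 3: f ≡ 0 at y ∈ {0, 3}; g ≡ 0 at y ∈ ∅; common: ∅.
  x = 4: f ≡ 0 at y ∈ {0, 4}; g ≡ 0 at y ∈ {0, 1}; common: {0}.
Collecting: common zeros = {(4, 0)}, so the count is 1.
Comparison with the Bézout bound: 1 ≤ 4 = deg(f)·deg(g), as expected for curves with no common component (the affine F_5-count falls short of the bound because intersections may lie at infinity, over extension fields, or carry multiplicity).


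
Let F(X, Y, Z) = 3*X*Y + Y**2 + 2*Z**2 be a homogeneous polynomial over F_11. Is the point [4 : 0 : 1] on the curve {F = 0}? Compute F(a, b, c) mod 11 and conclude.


F(4,0,1) ≡ 2 (mod 11); P is NOT on the curve.

Evaluate F(4, 0, 1) term-by-term (mod 11).
  3*X*Y ↦ 3·4·0·1 = 0
  Y**2 ↦ 1·1·0·1 = 0
  2*Z**2 ↦ 2·1·1·1 = 2
Sum: F(4, 0, 1) = (0) + (0) + (2) = 2.
Reducing mod 11: 2 ≡ 2 (mod 11).
Since F(a, b, c) ≡ 2 ≠ 0 (mod 11), P does NOT lie on the curve.


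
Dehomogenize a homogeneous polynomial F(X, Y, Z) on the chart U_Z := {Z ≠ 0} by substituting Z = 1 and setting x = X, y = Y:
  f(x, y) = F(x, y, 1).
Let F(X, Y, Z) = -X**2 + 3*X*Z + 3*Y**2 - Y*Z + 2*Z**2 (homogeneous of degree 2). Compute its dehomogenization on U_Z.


f(x, y) = -x**2 + 3*x + 3*y**2 - y + 2

On U_Z we set Z = 1. Each monomial c·X^i·Y^j·Z^k in F becomes c·x^i·y^j·1^k = c·x^i·y^j.
Substituting Z = 1: F(X, Y, 1) = -x**2 + 3*x + 3*y**2 - y + 2.
Note: deg(f) ≤ deg(F) = 2; strict inequality happens when F is divisible by Z (lost terms).


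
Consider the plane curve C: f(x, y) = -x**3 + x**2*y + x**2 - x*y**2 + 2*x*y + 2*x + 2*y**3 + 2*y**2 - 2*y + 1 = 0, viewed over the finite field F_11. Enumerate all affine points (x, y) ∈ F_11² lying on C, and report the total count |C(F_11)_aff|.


Affine F_11-points: {(1, 9), (3, 0), (6, 3), (7, 8), (8, 6), (8, 9), (8, 10), (10, 4)}; count = 8.

For each of the 121 pairs (x, y) ∈ F_11², evaluate f(x, y) mod 11. Record the zeros.
  x = 0: [0↦1, 1↦3, 2↦10, 3↦1, 4↦10, 5↦5, 6↦9, 7↦1, 8↦4, 9↦8, 10↦3]  zeros at y ∈ ∅
  x = 1: [0↦3, 1↦7, 2↦3, 3↦3, 4↦8, 5↦8, 6↦4, 7↦8, 8↦10, 9↦0, 10↦1]  zeros at y ∈ {9}
  x = 2: [0↦1, 1↦9, 2↦7, 3↦7, 4↦10, 5↦6, 6↦7, 7↦3, 8↦6, 9↦6, 10↦4]  zeros at y ∈ ∅
  x = 3: [0↦0, 1↦3, 2↦5, 3↦7, 4↦10, 5↦4, 6↦1, 7↦2, 8↦8, 9↦9, 10↦6]  zeros at y ∈ {0}
  x = 4: [0↦5, 1↦5, 2↦2, 3↦8, 4↦2, 5↦7, 6↦2, 7↦10, 8↦10, 9↦3, 10↦1]  zeros at y ∈ ∅
  x = 5: [0↦10, 1↦9, 2↦3, 3↦4, 4↦2, 5↦9, 6↦4, 7↦10, 8↦6, 9↦4, 10↦5]  zeros at y ∈ ∅
  x = 6: [0↦9, 1↦9, 2↦2, 3↦0, 4↦4, 5↦4, 6↦1, 7↦7, 8↦1, 9↦6, 10↦1]  zeros at y ∈ {3}
  x = 7: [0↦7, 1↦10, 2↦4, 3↦1, 4↦2, 5↦8, 6↦9, 7↦6, 8↦0, 9↦3, 10↦5]  zeros at y ∈ {8}
  x = 8: [0↦9, 1↦6, 2↦3, 3↦1, 4↦1, 5↦4, 6↦0, 7↦1, 8↦8, 9↦0, 10↦0]  zeros at y ∈ {6, 9, 10}
  x = 9: [0↦9, 1↦2, 2↦4, 3↦5, 4↦6, 5↦8, 6↦1, 7↦8, 8↦8, 9↦2, 10↦2]  zeros at y ∈ ∅
  x = 10: [0↦1, 1↦3, 2↦1, 3↦7, 4↦0, 5↦3, 6↦6, 7↦10, 8↦5, 9↦3, 10↦5]  zeros at y ∈ {4}
Collecting zeros: affine points = {(1, 9), (3, 0), (6, 3), (7, 8), (8, 6), (8, 9), (8, 10), (10, 4)}.
Total count |C(F_11)_aff| = 8.


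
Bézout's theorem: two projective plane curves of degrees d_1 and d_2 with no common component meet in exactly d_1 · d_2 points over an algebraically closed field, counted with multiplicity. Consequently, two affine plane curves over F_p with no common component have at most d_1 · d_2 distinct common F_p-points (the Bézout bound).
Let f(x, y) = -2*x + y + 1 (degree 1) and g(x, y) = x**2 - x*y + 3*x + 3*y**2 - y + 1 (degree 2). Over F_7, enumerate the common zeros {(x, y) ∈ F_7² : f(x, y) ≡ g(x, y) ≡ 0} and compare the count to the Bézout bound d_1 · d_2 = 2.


Common zeros: ∅; count = 0; Bézout bound = 2.

deg(f) = 1, deg(g) = 2, so Bézout bound = 2.
Scan x ∈ F_7. For each x, list the y ∈ F_7 with f(x, y) ≡ 0 and those with g(x, y) ≡ 0 (mod 7); the common zeros in that column are the intersection.
  x = 0: f ≡ 0 at y ∈ {6}; g ≡ 0 at y ∈ ∅; common: ∅.
  x = 1: f ≡ 0 at y ∈ {1}; g ≡ 0 at y ∈ {5}; common: ∅.
  x = 2: f ≡ 0 at y ∈ {3}; g ≡ 0 at y ∈ ∅; common: ∅.
  x = 3: f ≡ 0 at y ∈ {5}; g ≡ 0 at y ∈ ∅; common: ∅.
  x = 4: f ≡ 0 at y ∈ {0}; g ≡ 0 at y ∈ ∅; common: ∅.
  x = 5: f ≡ 0 at y ∈ {2}; g ≡ 0 at y ∈ ∅; common: ∅.
  x = 6: f ≡ 0 at y ∈ {4}; g ≡ 0 at y ∈ ∅; common: ∅.
Collecting: common zeros = ∅, so the count is 0.
Comparison with the Bézout bound: 0 ≤ 2 = deg(f)·deg(g), as expected for curves with no common component (the affine F_7-count falls short of the bound because intersections may lie at infinity, over extension fields, or carry multiplicity).


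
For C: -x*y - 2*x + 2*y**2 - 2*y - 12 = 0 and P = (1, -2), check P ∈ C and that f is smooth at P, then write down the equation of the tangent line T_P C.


Tangent line at P: -11*y - 22 = 0.

Step 1: f(1, -2) = 0, so P lies on C.
Step 2: partial derivatives
  f_x(x, y) = -y - 2, f_y(x, y) = -x + 4*y - 2.
  f_x(P) = 0, f_y(P) = -11 (gradient nonzero, so P is smooth).
Step 3: tangent line at P: 0·(x − 1) + -11·(y − -2) = 0.
Expanding: -11*y - 22 = 0.


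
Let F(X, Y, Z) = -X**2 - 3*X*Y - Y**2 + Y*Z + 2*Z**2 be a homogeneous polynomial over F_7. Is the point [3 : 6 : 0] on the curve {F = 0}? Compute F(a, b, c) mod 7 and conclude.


F(3,6,0) ≡ 6 (mod 7); P is NOT on the curve.

Evaluate F(3, 6, 0) term-by-term (mod 7).
  -X**2 ↦ -1·9·1·1 = -9
  -3*X*Y ↦ -3·3·6·1 = -54
  -Y**2 ↦ -1·1·36·1 = -36
  Y*Z ↦ 1·1·6·0 = 0
  2*Z**2 ↦ 2·1·1·0 = 0
Sum: F(3, 6, 0) = (-9) + (-54) + (-36) + (0) + (0) = -99.
Reducing mod 7: -99 ≡ 6 (mod 7).
Since F(a, b, c) ≡ 6 ≠ 0 (mod 7), P does NOT lie on the curve.


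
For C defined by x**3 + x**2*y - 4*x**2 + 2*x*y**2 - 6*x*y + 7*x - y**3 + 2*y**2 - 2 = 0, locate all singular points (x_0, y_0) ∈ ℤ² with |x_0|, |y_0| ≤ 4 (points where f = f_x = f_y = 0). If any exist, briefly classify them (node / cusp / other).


Singular points: {(1, 1)}; classification: cusp.

Compute partial derivatives:
  f_x = 3*x**2 + 2*x*y - 8*x + 2*y**2 - 6*y + 7.
  f_y = x**2 + 4*x*y - 6*x - 3*y**2 + 4*y.
Scan x_0 ∈ {−4, ..., 4}. For each x_0, f_y(x_0, y) is a polynomial in y; find its integer roots y ∈ {−4, ..., 4}, then test f_x and f at those candidates.
  x = -4: f_y(-4, y) = -3*y**2 - 12*y + 40; no integer root y with |y| ≤ 4.
  x = -3: f_y(-3, y) = -3*y**2 - 8*y + 27; no integer root y with |y| ≤ 4.
  x = -2: f_y(-2, y) = -3*y**2 - 4*y + 16; no integer root y with |y| ≤ 4.
  x = -1: f_y(-1, y) = 7 - 3*y**2; no integer root y with |y| ≤ 4.
  x = 0: f_y(0, y) = -3*y**2 + 4*y; vanishes at y ∈ {0}. (0, 0): f_x = 7 ≠ 0.
  x = 1: f_y(1, y) = -3*y**2 + 8*y - 5; vanishes at y ∈ {1}. (1, 1): f_x = 0, f = 0 — SINGULAR.
  x = 2: f_y(2, y) = -3*y**2 + 12*y - 8; no integer root y with |y| ≤ 4.
  x = 3: f_y(3, y) = -3*y**2 + 16*y - 9; no integer root y with |y| ≤ 4.
  x = 4: f_y(4, y) = -3*y**2 + 20*y - 8; no integer root y with |y| ≤ 4.
Only singular point on the grid: (1, 1).
Classify: substitute x = 1 + u, y = 1 + v and expand: f = u**3 + u**2*v + 2*u*v**2 - v**3 + v**2.
No constant or linear terms (consistent with a singular point). Quadratic part: v**2. Cubic part: u**3 + u**2*v + 2*u*v**2 - v**3.
The quadratic part v**2 is a perfect square, so there is a single (double) tangent line v = 0, i.e. y = 1. Restricting the cubic part to that line (v = 0) leaves u**3 ≠ 0, so f is not divisible by v and the branch is v² ≈ -u**3 to lowest order — this is a cusp.
Classification: cusp.


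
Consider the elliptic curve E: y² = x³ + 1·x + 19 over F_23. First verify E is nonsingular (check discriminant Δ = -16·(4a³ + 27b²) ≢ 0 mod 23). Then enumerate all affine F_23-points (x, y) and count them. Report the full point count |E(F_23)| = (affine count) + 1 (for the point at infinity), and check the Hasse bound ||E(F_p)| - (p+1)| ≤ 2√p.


Affine points = {(2, 11), (2, 12), (3, 7), (3, 16), (4, 8), (4, 15), (7, 1), (7, 22), (11, 2), (11, 21), (17, 2), (17, 21), (18, 2), (18, 21), (20, 9), (20, 14), (21, 3), (21, 20)}; affine count = 18; |E(F_23)| = 19.

Discriminant check: Δ ∝ 4a³ + 27b² = 4·1³ + 27·19² = 4·1 + 27·361 ≡ 22 (mod 23). Nonzero ⇒ E is nonsingular.
For each x ∈ F_23, compute rhs = x³ + 1·x + 19 mod 23, then count y ∈ F_23 with y² ≡ rhs.
  x = 0: rhs = 19, matching y values: none (0 points).
  x = 1: rhs = 21, matching y values: none (0 points).
  x = 2: rhs = 6, matching y values: 11, 12 (2 points).
  x = 3: rhs = 3, matching y values: 7, 16 (2 points).
  x = 4: rhs = 18, matching y values: 8, 15 (2 points).
  x = 5: rhs = 11, matching y values: none (0 points).
  x = 6: rhs = 11, matching y values: none (0 points).
  x = 7: rhs = 1, matching y values: 1, 22 (2 points).
  x = 8: rhs = 10, matching y values: none (0 points).
  x = 9: rhs = 21, matching y values: none (0 points).
  x = 10: rhs = 17, matching y values: none (0 points).
  x = 11: rhs = 4, matching y values: 2, 21 (2 points).
  x = 12: rhs = 11, matching y values: none (0 points).
  x = 13: rhs = 21, matching y values: none (0 points).
  x = 14: rhs = 17, matching y values: none (0 points).
  x = 15: rhs = 5, matching y values: none (0 points).
  x = 16: rhs = 14, matching y values: none (0 points).
  x = 17: rhs = 4, matching y values: 2, 21 (2 points).
  x = 18: rhs = 4, matching y values: 2, 21 (2 points).
  x = 19: rhs = 20, matching y values: none (0 points).
  x = 20: rhs = 12, matching y values: 9, 14 (2 points).
  x = 21: rhs = 9, matching y values: 3, 20 (2 points).
  x = 22: rhs = 17, matching y values: none (0 points).
Total affine count: 18.
Full point count |E(F_23)| = 18 + 1 = 19.
Hasse bound: |19 − (23+1)| = |-5| = 5 ≤ 2√23 ≈ 9.5917 ✓.


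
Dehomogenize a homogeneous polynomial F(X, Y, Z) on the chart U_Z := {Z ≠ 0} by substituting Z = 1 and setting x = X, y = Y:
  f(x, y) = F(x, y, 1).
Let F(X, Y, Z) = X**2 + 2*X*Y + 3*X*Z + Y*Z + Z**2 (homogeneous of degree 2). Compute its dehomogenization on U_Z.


f(x, y) = x**2 + 2*x*y + 3*x + y + 1

On U_Z we set Z = 1. Each monomial c·X^i·Y^j·Z^k in F becomes c·x^i·y^j·1^k = c·x^i·y^j.
Substituting Z = 1: F(X, Y, 1) = x**2 + 2*x*y + 3*x + y + 1.
Note: deg(f) ≤ deg(F) = 2; strict inequality happens when F is divisible by Z (lost terms).


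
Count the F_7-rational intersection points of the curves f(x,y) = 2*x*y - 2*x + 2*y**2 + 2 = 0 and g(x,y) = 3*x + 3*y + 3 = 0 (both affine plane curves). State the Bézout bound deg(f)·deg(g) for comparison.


Common zeros: ∅; count = 0; Bézout bound = 2.

deg(f) = 2, deg(g) = 1, so Bézout bound = 2.
Scan x ∈ F_7. For each x, list the y ∈ F_7 with f(x, y) ≡ 0 and those with g(x, y) ≡ 0 (mod 7); the common zeros in that column are the intersection.
  x = 0: f ≡ 0 at y ∈ ∅; g ≡ 0 at y ∈ {6}; common: ∅.
  x = 1: f ≡ 0 at y ∈ {0, 6}; g ≡ 0 at y ∈ {5}; common: ∅.
  x = 2: f ≡ 0 at y ∈ {2, 3}; g ≡ 0 at y ∈ {4}; common: ∅.
  x = 3: f ≡ 0 at y ∈ ∅; g ≡ 0 at y ∈ {3}; common: ∅.
  x = 4: f ≡ 0 at y ∈ {5}; g ≡ 0 at y ∈ {2}; common: ∅.
  x = 5: f ≡ 0 at y ∈ ∅; g ≡ 0 at y ∈ {1}; common: ∅.
  x = 6: f ≡ 0 at y ∈ {4}; g ≡ 0 at y ∈ {0}; common: ∅.
Collecting: common zeros = ∅, so the count is 0.
Comparison with the Bézout bound: 0 ≤ 2 = deg(f)·deg(g), as expected for curves with no common component (the affine F_7-count falls short of the bound because intersections may lie at infinity, over extension fields, or carry multiplicity).


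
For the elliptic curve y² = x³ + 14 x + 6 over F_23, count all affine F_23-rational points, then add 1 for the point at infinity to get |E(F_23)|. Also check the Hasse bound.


Affine points = {(0, 11), (0, 12), (3, 11), (3, 12), (8, 3), (8, 20), (12, 4), (12, 19), (13, 4), (13, 19), (14, 5), (14, 18), (15, 7), (15, 16), (16, 5), (16, 18), (18, 8), (18, 15), (19, 1), (19, 22), (20, 11), (20, 12), (21, 4), (21, 19)}; affine count = 24; |E(F_23)| = 25.

Discriminant check: Δ ∝ 4a³ + 27b² = 4·14³ + 27·6² = 4·2744 + 27·36 ≡ 11 (mod 23). Nonzero ⇒ E is nonsingular.
For each x ∈ F_23, compute rhs = x³ + 14·x + 6 mod 23, then count y ∈ F_23 with y² ≡ rhs.
  x = 0: rhs = 6, matching y values: 11, 12 (2 points).
  x = 1: rhs = 21, matching y values: none (0 points).
  x = 2: rhs = 19, matching y values: none (0 points).
  x = 3: rhs = 6, matching y values: 11, 12 (2 points).
  x = 4: rhs = 11, matching y values: none (0 points).
  x = 5: rhs = 17, matching y values: none (0 points).
  x = 6: rhs = 7, matching y values: none (0 points).
  x = 7: rhs = 10, matching y values: none (0 points).
  x = 8: rhs = 9, matching y values: 3, 20 (2 points).
  x = 9: rhs = 10, matching y values: none (0 points).
  x = 10: rhs = 19, matching y values: none (0 points).
  x = 11: rhs = 19, matching y values: none (0 points).
  x = 12: rhs = 16, matching y values: 4, 19 (2 points).
  x = 13: rhs = 16, matching y values: 4, 19 (2 points).
  x = 14: rhs = 2, matching y values: 5, 18 (2 points).
  x = 15: rhs = 3, matching y values: 7, 16 (2 points).
  x = 16: rhs = 2, matching y values: 5, 18 (2 points).
  x = 17: rhs = 5, matching y values: none (0 points).
  x = 18: rhs = 18, matching y values: 8, 15 (2 points).
  x = 19: rhs = 1, matching y values: 1, 22 (2 points).
  x = 20: rhs = 6, matching y values: 11, 12 (2 points).
  x = 21: rhs = 16, matching y values: 4, 19 (2 points).
  x = 22: rhs = 14, matching y values: none (0 points).
Total affine count: 24.
Full point count |E(F_23)| = 24 + 1 = 25.
Hasse bound: |25 − (23+1)| = |1| = 1 ≤ 2√23 ≈ 9.5917 ✓.


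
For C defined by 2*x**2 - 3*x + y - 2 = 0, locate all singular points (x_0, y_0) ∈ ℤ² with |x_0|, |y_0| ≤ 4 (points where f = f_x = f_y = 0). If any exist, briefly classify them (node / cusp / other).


No singular points in the scanned grid; C is smooth there.

Compute partial derivatives:
  f_x = 4*x - 3.
  f_y = 1.
f_y = 1 is a nonzero constant, so f_y never vanishes: no point (x, y) can satisfy f = f_x = f_y = 0. In particular no (x, y) ∈ {−4, ..., 4}² is singular; the curve is smooth.


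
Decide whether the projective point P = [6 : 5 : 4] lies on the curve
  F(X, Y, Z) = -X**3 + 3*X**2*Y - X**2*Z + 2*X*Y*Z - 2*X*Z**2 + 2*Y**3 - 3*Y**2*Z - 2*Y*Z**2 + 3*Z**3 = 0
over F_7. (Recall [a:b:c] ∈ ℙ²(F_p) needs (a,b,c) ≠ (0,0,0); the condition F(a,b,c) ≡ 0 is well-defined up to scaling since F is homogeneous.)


F(6,5,4) ≡ 0 (mod 7); P is on the curve.

Evaluate F(6, 5, 4) term-by-term (mod 7).
  -X**3 ↦ -1·216·1·1 = -216
  3*X**2*Y ↦ 3·36·5·1 = 540
  -X**2*Z ↦ -1·36·1·4 = -144
  2*X*Y*Z ↦ 2·6·5·4 = 240
  -2*X*Z**2 ↦ -2·6·1·16 = -192
  2*Y**3 ↦ 2·1·125·1 = 250
  -3*Y**2*Z ↦ -3·1·25·4 = -300
  -2*Y*Z**2 ↦ -2·1·5·16 = -160
  3*Z**3 ↦ 3·1·1·64 = 192
Sum: F(6, 5, 4) = (-216) + (540) + (-144) + (240) + (-192) + (250) + (-300) + (-160) + (192) = 210.
Reducing mod 7: 210 ≡ 0 (mod 7).
Since F(a, b, c) ≡ 0 (mod 7), P lies on the curve.


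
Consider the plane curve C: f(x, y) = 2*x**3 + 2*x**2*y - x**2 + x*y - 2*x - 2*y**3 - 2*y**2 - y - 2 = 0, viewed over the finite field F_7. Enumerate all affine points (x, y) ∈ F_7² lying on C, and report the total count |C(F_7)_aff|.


Affine F_7-points: {(0, 1), (0, 2), (0, 3), (2, 2), (4, 1), (6, 1)}; count = 6.

For each of the 49 pairs (x, y) ∈ F_7², evaluate f(x, y) mod 7. Record the zeros.
  x = 0: [0↦5, 1↦0, 2↦0, 3↦0, 4↦2, 5↦1, 6↦6]  zeros at y ∈ {1, 2, 3}
  x = 1: [0↦4, 1↦2, 2↦5, 3↦1, 4↦6, 5↦1, 6↦2]  zeros at y ∈ ∅
  x = 2: [0↦6, 1↦4, 2↦0, 3↦3, 4↦1, 5↦3, 6↦4]  zeros at y ∈ {2}
  x = 3: [0↦2, 1↦4, 2↦4, 3↦4, 4↦6, 5↦5, 6↦3]  zeros at y ∈ ∅
  x = 4: [0↦4, 1↦0, 2↦1, 3↦2, 4↦5, 5↦5, 6↦4]  zeros at y ∈ {1}
  x = 5: [0↦3, 1↦4, 2↦3, 3↦2, 4↦3, 5↦1, 6↦5]  zeros at y ∈ ∅
  x = 6: [0↦4, 1↦0, 2↦1, 3↦2, 4↦5, 5↦5, 6↦4]  zeros at y ∈ {1}
Collecting zeros: affine points = {(0, 1), (0, 2), (0, 3), (2, 2), (4, 1), (6, 1)}.
Total count |C(F_7)_aff| = 6.


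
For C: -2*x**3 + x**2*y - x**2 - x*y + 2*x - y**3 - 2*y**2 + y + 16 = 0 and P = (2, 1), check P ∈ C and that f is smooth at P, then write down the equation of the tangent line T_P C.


Tangent line at P: -23*x - 4*y + 50 = 0.

Step 1: f(2, 1) = 0, so P lies on C.
Step 2: partial derivatives
  f_x(x, y) = -6*x**2 + 2*x*y - 2*x - y + 2, f_y(x, y) = x**2 - x - 3*y**2 - 4*y + 1.
  f_x(P) = -23, f_y(P) = -4 (gradient nonzero, so P is smooth).
Step 3: tangent line at P: -23·(x − 2) + -4·(y − 1) = 0.
Expanding: -23*x - 4*y + 50 = 0.


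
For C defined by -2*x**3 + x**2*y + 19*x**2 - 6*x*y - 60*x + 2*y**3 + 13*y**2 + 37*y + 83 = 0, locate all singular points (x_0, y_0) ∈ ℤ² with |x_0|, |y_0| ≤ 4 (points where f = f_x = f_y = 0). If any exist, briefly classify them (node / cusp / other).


Singular points: {(3, -2)}; classification: node.

Compute partial derivatives:
  f_x = -6*x**2 + 2*x*y + 38*x - 6*y - 60.
  f_y = x**2 - 6*x + 6*y**2 + 26*y + 37.
Scan x_0 ∈ {−4, ..., 4}. For each x_0, f_y(x_0, y) is a polynomial in y; find its integer roots y ∈ {−4, ..., 4}, then test f_x and f at those candidates.
  x = -4: f_y(-4, y) = 6*y**2 + 26*y + 77; no integer root y with |y| ≤ 4.
  x = -3: f_y(-3, y) = 6*y**2 + 26*y + 64; no integer root y with |y| ≤ 4.
  x = -2: f_y(-2, y) = 6*y**2 + 26*y + 53; no integer root y with |y| ≤ 4.
  x = -1: f_y(-1, y) = 6*y**2 + 26*y + 44; no integer root y with |y| ≤ 4.
  x = 0: f_y(0, y) = 6*y**2 + 26*y + 37; no integer root y with |y| ≤ 4.
  x = 1: f_y(1, y) = 6*y**2 + 26*y + 32; no integer root y with |y| ≤ 4.
  x = 2: f_y(2, y) = 6*y**2 + 26*y + 29; no integer root y with |y| ≤ 4.
  x = 3: f_y(3, y) = 6*y**2 + 26*y + 28; vanishes at y ∈ {-2}. (3, -2): f_x = 0, f = 0 — SINGULAR.
  x = 4: f_y(4, y) = 6*y**2 + 26*y + 29; no integer root y with |y| ≤ 4.
Only singular point on the grid: (3, -2).
Classify: substitute x = 3 + u, y = -2 + v and expand: f = -2*u**3 + u**2*v - u**2 + 2*v**3 + v**2.
No constant or linear terms (consistent with a singular point). Quadratic part: -u**2 + v**2. Cubic part: -2*u**3 + u**2*v + 2*v**3.
The quadratic part v**2 - u**2 = (v − u)(v + u) splits into two distinct linear factors, so there are two distinct tangent lines y − -2 = ±(x − 3) — this is a node (ordinary double point).
Classification: node.


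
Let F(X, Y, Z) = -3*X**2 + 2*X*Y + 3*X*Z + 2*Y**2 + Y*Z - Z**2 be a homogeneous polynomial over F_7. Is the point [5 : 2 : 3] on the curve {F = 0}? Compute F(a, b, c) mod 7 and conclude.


F(5,2,3) ≡ 2 (mod 7); P is NOT on the curve.

Evaluate F(5, 2, 3) term-by-term (mod 7).
  -3*X**2 ↦ -3·25·1·1 = -75
  2*X*Y ↦ 2·5·2·1 = 20
  3*X*Z ↦ 3·5·1·3 = 45
  2*Y**2 ↦ 2·1·4·1 = 8
  Y*Z ↦ 1·1·2·3 = 6
  -Z**2 ↦ -1·1·1·9 = -9
Sum: F(5, 2, 3) = (-75) + (20) + (45) + (8) + (6) + (-9) = -5.
Reducing mod 7: -5 ≡ 2 (mod 7).
Since F(a, b, c) ≡ 2 ≠ 0 (mod 7), P does NOT lie on the curve.


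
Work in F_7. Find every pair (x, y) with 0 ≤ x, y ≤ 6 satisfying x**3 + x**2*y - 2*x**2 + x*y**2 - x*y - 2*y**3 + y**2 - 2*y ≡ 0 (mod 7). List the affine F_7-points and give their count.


Affine F_7-points: {(0, 0), (1, 4), (2, 0), (2, 5), (4, 2), (5, 2)}; count = 6.

For each of the 49 pairs (x, y) ∈ F_7², evaluate f(x, y) mod 7. Record the zeros.
  x = 0: [0↦0, 1↦4, 2↦5, 3↦5, 4↦6, 5↦3, 6↦5]  zeros at y ∈ {0}
  x = 1: [0↦6, 1↦4, 2↦1, 3↦6, 4↦0, 5↦6, 6↦5]  zeros at y ∈ {4}
  x = 2: [0↦0, 1↦1, 2↦3, 3↦1, 4↦4, 5↦0, 6↦5]  zeros at y ∈ {0, 5}
  x = 3: [0↦2, 1↦1, 2↦3, 3↦3, 4↦3, 5↦5, 6↦4]  zeros at y ∈ ∅
  x = 4: [0↦4, 1↦3, 2↦0, 3↦4, 4↦3, 5↦6, 6↦1]  zeros at y ∈ {2}
  x = 5: [0↦5, 1↦6, 2↦0, 3↦3, 4↦3, 5↦2, 6↦2]  zeros at y ∈ {2}
  x = 6: [0↦4, 1↦2, 2↦2, 3↦6, 4↦2, 5↦6, 6↦6]  zeros at y ∈ ∅
Collecting zeros: affine points = {(0, 0), (1, 4), (2, 0), (2, 5), (4, 2), (5, 2)}.
Total count |C(F_7)_aff| = 6.


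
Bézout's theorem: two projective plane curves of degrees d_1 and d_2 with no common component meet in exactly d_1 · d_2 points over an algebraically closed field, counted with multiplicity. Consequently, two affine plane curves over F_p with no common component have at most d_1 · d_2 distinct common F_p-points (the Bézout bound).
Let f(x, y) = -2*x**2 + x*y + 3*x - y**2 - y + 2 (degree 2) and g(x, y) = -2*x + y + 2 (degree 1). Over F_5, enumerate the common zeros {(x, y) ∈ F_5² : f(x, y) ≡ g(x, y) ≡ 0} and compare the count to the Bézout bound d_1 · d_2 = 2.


Common zeros: {(0, 3), (3, 4)}; count = 2; Bézout bound = 2.

deg(f) = 2, deg(g) = 1, so Bézout bound = 2.
Scan x ∈ F_5. For each x, list the y ∈ F_5 with f(x, y) ≡ 0 and those with g(x, y) ≡ 0 (mod 5); the common zeros in that column are the intersection.
  x = 0: f ≡ 0 at y ∈ {1, 3}; g ≡ 0 at y ∈ {3}; common: {3}.
  x = 1: f ≡ 0 at y ∈ ∅; g ≡ 0 at y ∈ {0}; common: ∅.
  x = 2: f ≡ 0 at y ∈ {0, 1}; g ≡ 0 at y ∈ {2}; common: ∅.
  x = 3: f ≡ 0 at y ∈ {3, 4}; g ≡ 0 at y ∈ {4}; common: {4}.
  x = 4: f ≡ 0 at y ∈ ∅; g ≡ 0 at y ∈ {1}; common: ∅.
Collecting: common zeros = {(0, 3), (3, 4)}, so the count is 2.
Comparison with the Bézout bound: 2 ≤ 2 = deg(f)·deg(g), as expected for curves with no common component (the bound is attained).


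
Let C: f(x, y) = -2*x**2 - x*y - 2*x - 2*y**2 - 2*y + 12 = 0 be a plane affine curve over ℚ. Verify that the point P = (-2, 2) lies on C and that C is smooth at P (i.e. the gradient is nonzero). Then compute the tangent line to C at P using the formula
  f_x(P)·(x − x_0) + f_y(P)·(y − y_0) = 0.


Tangent line at P: 4*x - 8*y + 24 = 0.

Step 1: f(-2, 2) = 0, so P lies on C.
Step 2: partial derivatives
  f_x(x, y) = -4*x - y - 2, f_y(x, y) = -x - 4*y - 2.
  f_x(P) = 4, f_y(P) = -8 (gradient nonzero, so P is smooth).
Step 3: tangent line at P: 4·(x − -2) + -8·(y − 2) = 0.
Expanding: 4*x - 8*y + 24 = 0.
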